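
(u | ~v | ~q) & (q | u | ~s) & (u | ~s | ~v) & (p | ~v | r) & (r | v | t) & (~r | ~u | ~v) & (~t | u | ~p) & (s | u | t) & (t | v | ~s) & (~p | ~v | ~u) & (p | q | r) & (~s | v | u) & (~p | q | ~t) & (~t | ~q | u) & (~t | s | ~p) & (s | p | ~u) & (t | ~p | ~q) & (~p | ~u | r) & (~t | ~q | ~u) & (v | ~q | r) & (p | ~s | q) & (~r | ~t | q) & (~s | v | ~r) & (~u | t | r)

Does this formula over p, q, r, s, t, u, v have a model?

Yes

Case u = 1:
Case r = 1:
(~v) alone gives v = 0.
(~s) alone gives s = 0.
(p) alone gives p = 1.
(~t) alone gives t = 0.
(~q) alone gives q = 0.
This assignment satisfies each clause.
A satisfying assignment: p=1; q=0; r=1; s=0; t=0; u=1; v=0.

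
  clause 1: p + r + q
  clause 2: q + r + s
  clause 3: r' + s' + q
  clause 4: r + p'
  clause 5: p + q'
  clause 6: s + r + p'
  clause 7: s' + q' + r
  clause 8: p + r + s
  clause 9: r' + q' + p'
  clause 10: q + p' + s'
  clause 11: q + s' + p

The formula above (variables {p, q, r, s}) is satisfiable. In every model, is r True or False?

True

Suppose r = 0.
The clause (p') is unit, so p = 0.
The clause (q) is unit, so q = 1.
That conflicts with the unit clause (q').
So every satisfying assignment has r = True.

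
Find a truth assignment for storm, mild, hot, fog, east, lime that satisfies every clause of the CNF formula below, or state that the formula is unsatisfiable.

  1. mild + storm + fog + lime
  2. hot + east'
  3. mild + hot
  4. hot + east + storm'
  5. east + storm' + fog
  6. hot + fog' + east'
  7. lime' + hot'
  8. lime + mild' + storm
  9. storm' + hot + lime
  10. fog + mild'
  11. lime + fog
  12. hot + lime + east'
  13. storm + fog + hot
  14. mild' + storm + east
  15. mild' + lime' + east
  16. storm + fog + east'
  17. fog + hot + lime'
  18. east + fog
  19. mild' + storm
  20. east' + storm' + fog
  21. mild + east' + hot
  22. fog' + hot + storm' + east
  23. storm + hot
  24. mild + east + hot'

Try hot = 1.
(lime') alone gives lime = 0.
(fog) alone gives fog = 1.
Try mild = 0.
(east) alone gives east = 1.
No clause remains; storm is free.

storm=1; mild=0; hot=1; fog=1; east=1; lime=0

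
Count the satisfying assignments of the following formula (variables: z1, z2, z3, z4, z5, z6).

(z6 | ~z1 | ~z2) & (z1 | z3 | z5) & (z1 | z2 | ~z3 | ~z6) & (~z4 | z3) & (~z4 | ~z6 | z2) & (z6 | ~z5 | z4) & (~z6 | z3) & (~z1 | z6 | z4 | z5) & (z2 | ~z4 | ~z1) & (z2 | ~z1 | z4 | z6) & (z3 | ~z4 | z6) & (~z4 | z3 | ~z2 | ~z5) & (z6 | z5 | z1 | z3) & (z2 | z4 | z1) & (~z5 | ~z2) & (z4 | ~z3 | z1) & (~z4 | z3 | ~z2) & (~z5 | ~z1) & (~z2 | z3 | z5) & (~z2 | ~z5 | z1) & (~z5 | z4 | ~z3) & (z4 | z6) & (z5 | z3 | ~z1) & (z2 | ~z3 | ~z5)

There are 2^6 = 64 truth assignments over (z1, z2, z3, z4, z5, z6).
Split on z2. With z2 = 1, the clauses containing z2 are satisfied and ~z2 drops from the rest; 4 of the 2^5 = 32 assignments to the other variables satisfy what remains.
With z2 = 0, by the same count on the reduced clause set, 2 assignments work.
(One model: z1=F, z2=F, z3=T, z4=T, z5=F, z6=F.)
Total: 4 + 2 = 6.

6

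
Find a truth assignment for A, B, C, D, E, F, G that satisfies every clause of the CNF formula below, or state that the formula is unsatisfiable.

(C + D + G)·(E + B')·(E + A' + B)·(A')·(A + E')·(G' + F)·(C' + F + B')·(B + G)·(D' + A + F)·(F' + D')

A ↦ 0; B ↦ 0; C ↦ 1; D ↦ 0; E ↦ 0; F ↦ 1; G ↦ 1

(A') alone gives A = 0.
(E') alone gives E = 0.
(B') alone gives B = 0.
(G) alone gives G = 1.
(F) alone gives F = 1.
(D') alone gives D = 0.
No clause remains; C is free.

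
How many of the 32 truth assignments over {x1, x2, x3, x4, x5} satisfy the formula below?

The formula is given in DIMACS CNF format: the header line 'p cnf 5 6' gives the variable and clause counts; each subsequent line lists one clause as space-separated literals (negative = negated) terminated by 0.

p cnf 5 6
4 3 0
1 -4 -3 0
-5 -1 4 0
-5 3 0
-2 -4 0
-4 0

There are 2^5 = 32 truth assignments over (x1, x2, x3, x4, x5).
Split on x3. With x3 = True, the clauses containing x3 are satisfied and ¬x3 drops from the rest; 6 of the 2^4 = 16 assignments to the other variables satisfy what remains.
With x3 = False, by the same count on the reduced clause set, 0 assignments work.
(One model: x1=F, x2=F, x3=T, x4=F, x5=F.)
Total: 6 + 0 = 6.

6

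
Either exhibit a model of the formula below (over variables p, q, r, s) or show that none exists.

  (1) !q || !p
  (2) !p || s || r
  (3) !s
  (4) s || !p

p ↦ false, q ↦ false, r ↦ true, s ↦ false

The clause (!s) is unit, so s = false.
The clause (!p) is unit, so p = false.
Every clause is now satisfied; q, r are unconstrained.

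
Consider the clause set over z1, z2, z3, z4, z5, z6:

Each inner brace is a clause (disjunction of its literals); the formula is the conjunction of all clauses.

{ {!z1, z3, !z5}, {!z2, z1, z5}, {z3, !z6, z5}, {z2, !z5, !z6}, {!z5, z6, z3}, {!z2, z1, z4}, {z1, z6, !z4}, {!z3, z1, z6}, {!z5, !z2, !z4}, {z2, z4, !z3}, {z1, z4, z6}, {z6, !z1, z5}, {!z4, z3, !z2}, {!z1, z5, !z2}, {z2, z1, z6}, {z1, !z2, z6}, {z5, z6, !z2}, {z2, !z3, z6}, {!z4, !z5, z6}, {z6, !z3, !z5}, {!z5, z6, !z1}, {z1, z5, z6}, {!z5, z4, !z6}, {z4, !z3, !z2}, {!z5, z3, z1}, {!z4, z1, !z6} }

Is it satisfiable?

Try z1 = true.
Try z3 = true.
Try z2 = false.
Unit clause (z4) forces z4 = true.
Unit clause (z6) forces z6 = true.
Unit clause (!z5) forces z5 = false.
This assignment satisfies each clause.
A satisfying assignment: z1=true, z2=false, z3=true, z4=true, z5=false, z6=true.

Yes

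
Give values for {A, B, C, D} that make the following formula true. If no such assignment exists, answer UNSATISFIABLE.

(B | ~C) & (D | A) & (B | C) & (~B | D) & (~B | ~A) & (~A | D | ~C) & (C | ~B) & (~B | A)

UNSATISFIABLE

Case B = 1:
From the singleton clause (D), D = 1.
From the singleton clause (~A), A = 0.
Now (A) is unsatisfied and unit — conflict.
Backtrack on B: now try B = 0.
From the singleton clause (~C), C = 0.
Now (C) is unsatisfied and unit — conflict.
Either choice for B ends in contradiction.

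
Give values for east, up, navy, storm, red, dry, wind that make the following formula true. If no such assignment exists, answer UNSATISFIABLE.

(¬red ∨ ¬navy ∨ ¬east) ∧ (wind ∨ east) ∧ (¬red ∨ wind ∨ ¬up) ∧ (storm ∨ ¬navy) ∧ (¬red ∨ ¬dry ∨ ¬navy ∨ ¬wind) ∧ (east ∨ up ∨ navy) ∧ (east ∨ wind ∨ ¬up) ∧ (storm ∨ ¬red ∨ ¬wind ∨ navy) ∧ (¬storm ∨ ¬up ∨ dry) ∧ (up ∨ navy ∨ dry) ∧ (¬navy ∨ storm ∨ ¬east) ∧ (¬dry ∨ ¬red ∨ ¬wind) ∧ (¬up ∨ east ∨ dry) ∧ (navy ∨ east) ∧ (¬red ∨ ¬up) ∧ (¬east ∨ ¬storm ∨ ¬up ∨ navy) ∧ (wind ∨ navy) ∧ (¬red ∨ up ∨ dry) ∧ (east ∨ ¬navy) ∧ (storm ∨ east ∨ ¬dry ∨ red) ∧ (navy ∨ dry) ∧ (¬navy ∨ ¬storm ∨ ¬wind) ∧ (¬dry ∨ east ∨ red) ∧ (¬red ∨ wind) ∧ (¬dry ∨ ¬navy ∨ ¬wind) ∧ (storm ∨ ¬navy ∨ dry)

east ↦ True,  up ↦ True,  navy ↦ True,  storm ↦ True,  red ↦ False,  dry ↦ True,  wind ↦ False

Branch on wind: set wind = False.
(east) alone gives east = True.
(navy) alone gives navy = True.
(¬red) alone gives red = False.
(storm) alone gives storm = True.
Branch on up: set up = True.
(dry) alone gives dry = True.
This assignment satisfies each clause.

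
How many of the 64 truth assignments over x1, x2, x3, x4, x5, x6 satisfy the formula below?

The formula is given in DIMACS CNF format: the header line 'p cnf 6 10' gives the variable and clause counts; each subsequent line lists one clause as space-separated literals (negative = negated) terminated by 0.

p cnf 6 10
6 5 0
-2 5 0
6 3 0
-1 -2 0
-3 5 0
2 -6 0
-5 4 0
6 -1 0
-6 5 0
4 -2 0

There are 2^6 = 64 truth assignments over (x1, x2, x3, x4, x5, x6).
Split on x1. With x1 = True, the clauses containing x1 are satisfied and ¬x1 drops from the rest; 0 of the 2^5 = 32 assignments to the other variables satisfy what remains.
With x1 = False, by the same count on the reduced clause set, 4 assignments work.
(One model: x1=F, x2=F, x3=T, x4=T, x5=T, x6=F.)
Total: 0 + 4 = 4.

4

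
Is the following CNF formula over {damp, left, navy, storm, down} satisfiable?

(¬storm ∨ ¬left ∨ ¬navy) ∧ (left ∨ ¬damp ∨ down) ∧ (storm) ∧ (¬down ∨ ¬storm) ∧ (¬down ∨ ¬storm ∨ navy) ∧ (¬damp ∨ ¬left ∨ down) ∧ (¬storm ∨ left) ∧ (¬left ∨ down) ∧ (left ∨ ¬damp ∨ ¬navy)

(storm) alone gives storm = True.
(¬down) alone gives down = False.
(left) alone gives left = True.
That conflicts with the unit clause (¬left).
No assignment satisfies every clause.

No, unsatisfiable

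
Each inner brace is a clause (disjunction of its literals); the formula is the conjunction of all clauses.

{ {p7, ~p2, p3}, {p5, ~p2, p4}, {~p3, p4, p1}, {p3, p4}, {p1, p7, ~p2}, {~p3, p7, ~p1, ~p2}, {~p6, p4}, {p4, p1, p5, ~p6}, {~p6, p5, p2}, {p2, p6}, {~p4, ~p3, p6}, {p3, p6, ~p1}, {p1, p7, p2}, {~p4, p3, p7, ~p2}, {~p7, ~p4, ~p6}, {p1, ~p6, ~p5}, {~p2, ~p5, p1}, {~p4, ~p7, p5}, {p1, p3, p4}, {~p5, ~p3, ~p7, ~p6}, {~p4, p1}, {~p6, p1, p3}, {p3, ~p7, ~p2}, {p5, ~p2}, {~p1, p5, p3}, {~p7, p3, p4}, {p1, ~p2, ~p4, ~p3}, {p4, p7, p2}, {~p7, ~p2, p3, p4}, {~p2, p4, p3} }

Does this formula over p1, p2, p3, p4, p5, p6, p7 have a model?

Yes, satisfiable

Try p3 = 1.
Try p4 = 0.
The clause (p1) is unit, so p1 = 1.
The clause (~p6) is unit, so p6 = 0.
The clause (p2) is unit, so p2 = 1.
The clause (p5) is unit, so p5 = 1.
The clause (p7) is unit, so p7 = 1.
All clauses are satisfied.
A satisfying assignment: p1=1; p2=1; p3=1; p4=0; p5=1; p6=0; p7=1.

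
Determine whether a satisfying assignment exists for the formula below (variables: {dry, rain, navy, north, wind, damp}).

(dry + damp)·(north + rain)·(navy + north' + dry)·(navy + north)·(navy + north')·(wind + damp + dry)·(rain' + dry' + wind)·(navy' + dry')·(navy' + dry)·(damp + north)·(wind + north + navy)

No

Try dry = 1.
The clause (navy') is unit, so navy = 0.
The clause (north) is unit, so north = 1.
Now (north') is unsatisfied and unit — conflict.
That branch fails; take dry = 0 instead.
The clause (damp) is unit, so damp = 1.
The clause (navy') is unit, so navy = 0.
The clause (north') is unit, so north = 0.
Now (north) is unsatisfied and unit — conflict.
Both values of dry lead to a conflict.
No assignment satisfies every clause.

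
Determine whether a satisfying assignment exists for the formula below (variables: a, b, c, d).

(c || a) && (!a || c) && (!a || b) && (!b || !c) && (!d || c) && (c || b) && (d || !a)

Suppose c = true.
From the singleton clause (!b), b = false.
From the singleton clause (!a), a = false.
All clauses hold; d can take either value.
A satisfying assignment: a ↦ false, b ↦ false, c ↦ true, d ↦ true.

Yes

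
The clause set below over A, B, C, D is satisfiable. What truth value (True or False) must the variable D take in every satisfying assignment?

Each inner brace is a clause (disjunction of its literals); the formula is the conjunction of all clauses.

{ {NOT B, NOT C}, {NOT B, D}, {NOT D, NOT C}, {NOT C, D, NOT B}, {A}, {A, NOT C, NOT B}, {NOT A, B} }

Suppose D = false.
Unit clause (NOT B) forces B = false.
Unit clause (A) forces A = true.
That conflicts with the unit clause (NOT A).
So every satisfying assignment has D = True.

True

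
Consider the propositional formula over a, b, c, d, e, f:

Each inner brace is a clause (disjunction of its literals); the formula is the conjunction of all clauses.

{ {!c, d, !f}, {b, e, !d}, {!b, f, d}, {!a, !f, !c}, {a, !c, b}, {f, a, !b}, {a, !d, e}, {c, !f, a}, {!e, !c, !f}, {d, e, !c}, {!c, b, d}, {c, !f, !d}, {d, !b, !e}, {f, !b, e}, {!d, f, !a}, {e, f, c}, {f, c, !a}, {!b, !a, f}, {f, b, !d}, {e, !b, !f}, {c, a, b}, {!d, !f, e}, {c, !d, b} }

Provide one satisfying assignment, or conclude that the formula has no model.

a ↦ true, b ↦ false, c ↦ false, d ↦ false, e ↦ false, f ↦ true

Try c = false.
Try f = true.
From the singleton clause (a), a = true.
From the singleton clause (!d), d = false.
Try b = false.
Every clause is now satisfied; e is unconstrained.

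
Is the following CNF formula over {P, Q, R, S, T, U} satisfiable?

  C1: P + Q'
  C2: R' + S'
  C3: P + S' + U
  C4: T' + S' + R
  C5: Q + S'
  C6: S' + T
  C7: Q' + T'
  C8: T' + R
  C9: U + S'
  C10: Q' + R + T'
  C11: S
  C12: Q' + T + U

From the singleton clause (S), S = 1.
From the singleton clause (R'), R = 0.
From the singleton clause (T'), T = 0.
Now (T) is unsatisfied and unit — conflict.
No assignment satisfies every clause.

Unsatisfiable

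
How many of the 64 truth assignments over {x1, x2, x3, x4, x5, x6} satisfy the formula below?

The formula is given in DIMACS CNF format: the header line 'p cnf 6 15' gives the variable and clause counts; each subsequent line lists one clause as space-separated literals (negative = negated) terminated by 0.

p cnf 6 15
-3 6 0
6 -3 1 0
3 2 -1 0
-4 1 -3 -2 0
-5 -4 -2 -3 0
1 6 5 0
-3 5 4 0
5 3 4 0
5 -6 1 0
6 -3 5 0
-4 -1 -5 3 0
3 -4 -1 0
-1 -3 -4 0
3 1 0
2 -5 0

4

There are 2^6 = 64 truth assignments over (x1, x2, x3, x4, x5, x6).
Split on x4. With x4 = True, the clauses containing x4 are satisfied and ¬x4 drops from the rest; 0 of the 2^5 = 32 assignments to the other variables satisfy what remains.
With x4 = False, by the same count on the reduced clause set, 4 assignments work.
(One model: x1=F, x2=T, x3=T, x4=F, x5=T, x6=T.)
Total: 0 + 4 = 4.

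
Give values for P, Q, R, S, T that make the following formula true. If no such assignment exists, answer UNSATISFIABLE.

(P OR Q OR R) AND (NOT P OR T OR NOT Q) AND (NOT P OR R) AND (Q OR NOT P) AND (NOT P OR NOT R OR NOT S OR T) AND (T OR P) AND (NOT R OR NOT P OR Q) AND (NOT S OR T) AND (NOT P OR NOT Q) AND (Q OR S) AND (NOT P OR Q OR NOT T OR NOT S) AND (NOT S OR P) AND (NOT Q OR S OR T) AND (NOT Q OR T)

P=false,  Q=true,  R=false,  S=false,  T=true

Branch on P: set P = false.
From the singleton clause (T), T = true.
From the singleton clause (NOT S), S = false.
From the singleton clause (Q), Q = true.
No clause remains; R is free.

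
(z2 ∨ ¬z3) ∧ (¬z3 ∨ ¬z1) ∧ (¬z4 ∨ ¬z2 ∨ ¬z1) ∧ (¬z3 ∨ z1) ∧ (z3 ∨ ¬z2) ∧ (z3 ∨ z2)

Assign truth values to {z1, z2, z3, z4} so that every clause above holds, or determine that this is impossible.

UNSATISFIABLE

Try z2 = True.
Unit clause (z3) forces z3 = True.
Unit clause (¬z1) forces z1 = False.
Now (z1) is unsatisfied and unit — conflict.
Backtrack on z2: now try z2 = False.
Unit clause (¬z3) forces z3 = False.
Now (z3) is unsatisfied and unit — conflict.
Neither z2 = True nor z2 = False works.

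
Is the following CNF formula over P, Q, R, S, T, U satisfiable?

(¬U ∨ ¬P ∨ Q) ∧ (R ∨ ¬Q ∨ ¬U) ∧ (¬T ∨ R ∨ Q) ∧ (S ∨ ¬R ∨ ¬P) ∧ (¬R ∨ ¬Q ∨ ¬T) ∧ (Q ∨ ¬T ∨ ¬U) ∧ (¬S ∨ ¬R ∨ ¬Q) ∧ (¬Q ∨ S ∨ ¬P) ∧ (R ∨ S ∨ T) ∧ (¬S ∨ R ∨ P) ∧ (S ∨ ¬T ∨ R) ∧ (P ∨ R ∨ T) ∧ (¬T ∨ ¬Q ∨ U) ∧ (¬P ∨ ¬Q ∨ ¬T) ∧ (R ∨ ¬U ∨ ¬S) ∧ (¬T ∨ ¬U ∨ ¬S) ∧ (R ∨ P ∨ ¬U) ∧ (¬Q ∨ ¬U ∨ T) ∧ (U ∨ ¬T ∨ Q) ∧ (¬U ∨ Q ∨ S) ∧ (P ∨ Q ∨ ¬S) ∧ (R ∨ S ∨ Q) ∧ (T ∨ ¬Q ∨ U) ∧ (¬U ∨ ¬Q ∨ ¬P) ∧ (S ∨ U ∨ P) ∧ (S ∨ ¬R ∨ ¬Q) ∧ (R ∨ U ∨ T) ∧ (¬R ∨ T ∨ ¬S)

Case U = False:
Case T = False:
The clause (¬Q) is unit, so Q = False.
The clause (R) is unit, so R = True.
The clause (¬S) is unit, so S = False.
The clause (¬P) is unit, so P = False.
That conflicts with the unit clause (P).
That branch fails; take T = True instead.
The clause (¬Q) is unit, so Q = False.
That conflicts with the unit clause (Q).
Either choice for T ends in contradiction.
That branch fails; take U = True instead.
Case P = False:
The clause (R) is unit, so R = True.
Case Q = False:
The clause (¬T) is unit, so T = False.
The clause (S) is unit, so S = True.
That conflicts with the unit clause (¬S).
That branch fails; take Q = True instead.
The clause (¬T) is unit, so T = False.
That conflicts with the unit clause (T).
Either choice for Q ends in contradiction.
That branch fails; take P = True instead.
The clause (Q) is unit, so Q = True.
That conflicts with the unit clause (¬Q).
Either choice for P ends in contradiction.
Either choice for U ends in contradiction.
No assignment satisfies every clause.

No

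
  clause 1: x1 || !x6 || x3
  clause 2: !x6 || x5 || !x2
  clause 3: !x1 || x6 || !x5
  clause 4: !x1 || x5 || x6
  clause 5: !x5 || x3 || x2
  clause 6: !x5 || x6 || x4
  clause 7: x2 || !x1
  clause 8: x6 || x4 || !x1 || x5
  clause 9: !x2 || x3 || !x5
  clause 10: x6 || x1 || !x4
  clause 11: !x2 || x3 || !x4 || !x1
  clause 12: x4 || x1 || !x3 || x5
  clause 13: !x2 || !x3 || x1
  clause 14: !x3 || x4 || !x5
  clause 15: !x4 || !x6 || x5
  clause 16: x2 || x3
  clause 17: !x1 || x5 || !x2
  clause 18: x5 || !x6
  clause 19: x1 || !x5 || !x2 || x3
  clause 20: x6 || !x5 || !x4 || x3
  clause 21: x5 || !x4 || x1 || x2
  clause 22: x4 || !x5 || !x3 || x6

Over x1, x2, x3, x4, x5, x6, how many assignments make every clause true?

There are 2^6 = 64 truth assignments over (x1, x2, x3, x4, x5, x6).
Split on x3. With x3 = true, the clauses containing x3 are satisfied and !x3 drops from the rest; 2 of the 2^5 = 32 assignments to the other variables satisfy what remains.
With x3 = false, by the same count on the reduced clause set, 1 assignment works.
(One model: x1=F, x2=F, x3=T, x4=T, x5=T, x6=T.)
Total: 2 + 1 = 3.

3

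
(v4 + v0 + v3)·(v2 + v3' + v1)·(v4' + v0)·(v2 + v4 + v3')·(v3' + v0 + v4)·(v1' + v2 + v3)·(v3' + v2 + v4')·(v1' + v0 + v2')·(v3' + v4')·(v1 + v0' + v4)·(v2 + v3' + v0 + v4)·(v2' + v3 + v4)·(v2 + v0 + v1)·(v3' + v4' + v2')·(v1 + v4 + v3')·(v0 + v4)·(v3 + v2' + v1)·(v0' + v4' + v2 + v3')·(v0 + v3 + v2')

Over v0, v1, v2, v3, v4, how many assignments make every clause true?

3

There are 2^5 = 32 truth assignments over (v0, v1, v2, v3, v4).
Split on v4. With v4 = 1, the clauses containing v4 are satisfied and v4' drops from the rest; 2 of the 2^4 = 16 assignments to the other variables satisfy what remains.
With v4 = 0, by the same count on the reduced clause set, 1 assignment works.
(One model: v0=T, v1=F, v2=F, v3=F, v4=T.)
Total: 2 + 1 = 3.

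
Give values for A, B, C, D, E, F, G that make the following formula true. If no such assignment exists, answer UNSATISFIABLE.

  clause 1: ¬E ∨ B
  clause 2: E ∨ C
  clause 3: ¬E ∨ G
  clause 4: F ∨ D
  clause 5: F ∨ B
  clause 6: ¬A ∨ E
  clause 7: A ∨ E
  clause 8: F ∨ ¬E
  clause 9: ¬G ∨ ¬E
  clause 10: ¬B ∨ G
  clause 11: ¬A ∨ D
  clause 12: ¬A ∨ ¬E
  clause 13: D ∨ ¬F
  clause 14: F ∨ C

Branch on E: set E = False.
From the singleton clause (C), C = True.
From the singleton clause (¬A), A = False.
That conflicts with the unit clause (A).
Backtrack on E: now try E = True.
From the singleton clause (B), B = True.
From the singleton clause (G), G = True.
That conflicts with the unit clause (¬G).
Either choice for E ends in contradiction.

UNSATISFIABLE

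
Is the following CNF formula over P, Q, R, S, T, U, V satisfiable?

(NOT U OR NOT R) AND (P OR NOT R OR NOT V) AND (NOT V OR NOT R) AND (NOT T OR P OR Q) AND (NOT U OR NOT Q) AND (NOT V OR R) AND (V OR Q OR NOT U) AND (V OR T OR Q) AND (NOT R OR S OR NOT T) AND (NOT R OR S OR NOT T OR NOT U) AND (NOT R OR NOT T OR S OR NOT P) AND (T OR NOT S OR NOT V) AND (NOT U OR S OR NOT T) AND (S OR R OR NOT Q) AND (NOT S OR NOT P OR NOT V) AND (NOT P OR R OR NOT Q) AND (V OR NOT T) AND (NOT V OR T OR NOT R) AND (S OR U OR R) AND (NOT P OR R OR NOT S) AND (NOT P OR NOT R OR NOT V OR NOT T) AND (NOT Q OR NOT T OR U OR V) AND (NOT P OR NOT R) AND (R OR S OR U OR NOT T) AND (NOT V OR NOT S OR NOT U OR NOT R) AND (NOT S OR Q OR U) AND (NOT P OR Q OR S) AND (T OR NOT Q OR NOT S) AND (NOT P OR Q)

Satisfiable

Suppose U = false.
Suppose V = false.
(NOT T) alone gives T = false.
(Q) alone gives Q = true.
(NOT S) alone gives S = false.
(R) alone gives R = true.
(NOT P) alone gives P = false.
All clauses are satisfied.
A satisfying assignment: P=false,  Q=true,  R=true,  S=false,  T=false,  U=false,  V=false.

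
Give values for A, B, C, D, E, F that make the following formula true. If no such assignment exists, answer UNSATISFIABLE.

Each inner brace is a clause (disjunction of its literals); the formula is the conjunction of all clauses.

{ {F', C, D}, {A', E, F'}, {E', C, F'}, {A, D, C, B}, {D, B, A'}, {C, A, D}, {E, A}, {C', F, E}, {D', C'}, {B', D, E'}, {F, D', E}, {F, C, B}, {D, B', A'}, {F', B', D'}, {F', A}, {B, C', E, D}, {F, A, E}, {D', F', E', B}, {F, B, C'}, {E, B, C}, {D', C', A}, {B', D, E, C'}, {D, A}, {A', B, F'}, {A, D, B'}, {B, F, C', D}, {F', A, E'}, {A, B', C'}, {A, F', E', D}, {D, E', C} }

A ↦ 1; B ↦ 1; C ↦ 0; D ↦ 1; E ↦ 1; F ↦ 0

Try E = 1.
Try C = 0.
The clause (F') is unit, so F = 0.
The clause (B) is unit, so B = 1.
The clause (D) is unit, so D = 1.
No clause remains; A is free.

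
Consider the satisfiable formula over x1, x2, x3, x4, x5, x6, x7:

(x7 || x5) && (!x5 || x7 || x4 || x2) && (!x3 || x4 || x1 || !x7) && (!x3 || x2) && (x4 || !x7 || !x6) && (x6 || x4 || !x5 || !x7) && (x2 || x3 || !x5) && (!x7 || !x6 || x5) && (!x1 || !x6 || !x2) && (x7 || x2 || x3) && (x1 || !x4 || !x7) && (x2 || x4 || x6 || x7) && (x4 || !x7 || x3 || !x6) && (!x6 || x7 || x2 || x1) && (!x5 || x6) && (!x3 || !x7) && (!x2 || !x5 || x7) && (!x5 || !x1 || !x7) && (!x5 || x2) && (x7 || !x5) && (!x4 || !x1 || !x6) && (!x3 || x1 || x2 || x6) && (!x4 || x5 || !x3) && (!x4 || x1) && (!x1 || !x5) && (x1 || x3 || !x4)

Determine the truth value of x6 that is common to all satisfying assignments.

False

Suppose x6 = true.
Try x7 = true.
The clause (x4) is unit, so x4 = true.
The clause (x5) is unit, so x5 = true.
The clause (x1) is unit, so x1 = true.
That conflicts with the unit clause (!x1).
That branch fails; take x7 = false instead.
The clause (x5) is unit, so x5 = true.
That conflicts with the unit clause (!x5).
Both values of x7 lead to a conflict.
So every satisfying assignment has x6 = False.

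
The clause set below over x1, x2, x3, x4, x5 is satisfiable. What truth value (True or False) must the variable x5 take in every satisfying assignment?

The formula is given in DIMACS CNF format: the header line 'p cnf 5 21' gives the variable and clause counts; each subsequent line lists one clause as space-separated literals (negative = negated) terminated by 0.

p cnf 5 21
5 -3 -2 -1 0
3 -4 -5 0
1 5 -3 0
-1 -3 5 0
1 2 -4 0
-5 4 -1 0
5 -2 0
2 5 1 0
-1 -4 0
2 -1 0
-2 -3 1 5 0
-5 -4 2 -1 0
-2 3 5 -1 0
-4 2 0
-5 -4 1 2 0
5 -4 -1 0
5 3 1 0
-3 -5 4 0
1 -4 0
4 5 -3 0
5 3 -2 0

True

Suppose x5 = False.
From the singleton clause (¬x2), x2 = False.
From the singleton clause (x1), x1 = True.
Now (¬x1) is unsatisfied and unit — conflict.
So every satisfying assignment has x5 = True.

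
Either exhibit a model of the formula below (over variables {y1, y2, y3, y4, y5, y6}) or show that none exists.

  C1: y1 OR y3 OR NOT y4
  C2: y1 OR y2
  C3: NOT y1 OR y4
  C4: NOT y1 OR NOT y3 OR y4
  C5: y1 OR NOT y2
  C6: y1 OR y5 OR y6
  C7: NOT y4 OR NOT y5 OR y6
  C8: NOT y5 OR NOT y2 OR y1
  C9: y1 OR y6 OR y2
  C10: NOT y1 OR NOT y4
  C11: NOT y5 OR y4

Case y1 = true:
Unit clause (y4) forces y4 = true.
But (NOT y4) is also a unit clause — contradiction.
So y1 must be the other value — set y1 = false.
Unit clause (y2) forces y2 = true.
But (NOT y2) is also a unit clause — contradiction.
Both values of y1 lead to a conflict.

UNSATISFIABLE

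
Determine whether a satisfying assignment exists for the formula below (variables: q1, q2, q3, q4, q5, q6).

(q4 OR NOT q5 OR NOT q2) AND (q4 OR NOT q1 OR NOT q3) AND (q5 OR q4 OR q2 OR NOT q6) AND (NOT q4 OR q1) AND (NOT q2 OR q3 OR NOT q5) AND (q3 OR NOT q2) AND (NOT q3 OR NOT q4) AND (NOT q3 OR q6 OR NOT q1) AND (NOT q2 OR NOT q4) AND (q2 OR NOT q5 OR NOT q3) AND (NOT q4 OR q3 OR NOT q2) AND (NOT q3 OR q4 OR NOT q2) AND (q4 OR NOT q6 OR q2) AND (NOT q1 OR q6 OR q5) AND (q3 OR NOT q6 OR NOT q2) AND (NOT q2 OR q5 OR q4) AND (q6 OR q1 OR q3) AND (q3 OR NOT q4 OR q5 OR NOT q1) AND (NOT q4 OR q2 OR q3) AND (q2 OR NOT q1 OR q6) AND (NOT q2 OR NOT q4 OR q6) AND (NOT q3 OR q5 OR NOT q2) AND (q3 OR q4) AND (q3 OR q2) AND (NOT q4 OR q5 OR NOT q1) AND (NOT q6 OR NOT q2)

Satisfiable

Case q4 = false:
From the singleton clause (q3), q3 = true.
From the singleton clause (NOT q1), q1 = false.
From the singleton clause (NOT q2), q2 = false.
From the singleton clause (NOT q5), q5 = false.
From the singleton clause (NOT q6), q6 = false.
Every clause now holds.
A satisfying assignment: q1 ↦ false, q2 ↦ false, q3 ↦ true, q4 ↦ false, q5 ↦ false, q6 ↦ false.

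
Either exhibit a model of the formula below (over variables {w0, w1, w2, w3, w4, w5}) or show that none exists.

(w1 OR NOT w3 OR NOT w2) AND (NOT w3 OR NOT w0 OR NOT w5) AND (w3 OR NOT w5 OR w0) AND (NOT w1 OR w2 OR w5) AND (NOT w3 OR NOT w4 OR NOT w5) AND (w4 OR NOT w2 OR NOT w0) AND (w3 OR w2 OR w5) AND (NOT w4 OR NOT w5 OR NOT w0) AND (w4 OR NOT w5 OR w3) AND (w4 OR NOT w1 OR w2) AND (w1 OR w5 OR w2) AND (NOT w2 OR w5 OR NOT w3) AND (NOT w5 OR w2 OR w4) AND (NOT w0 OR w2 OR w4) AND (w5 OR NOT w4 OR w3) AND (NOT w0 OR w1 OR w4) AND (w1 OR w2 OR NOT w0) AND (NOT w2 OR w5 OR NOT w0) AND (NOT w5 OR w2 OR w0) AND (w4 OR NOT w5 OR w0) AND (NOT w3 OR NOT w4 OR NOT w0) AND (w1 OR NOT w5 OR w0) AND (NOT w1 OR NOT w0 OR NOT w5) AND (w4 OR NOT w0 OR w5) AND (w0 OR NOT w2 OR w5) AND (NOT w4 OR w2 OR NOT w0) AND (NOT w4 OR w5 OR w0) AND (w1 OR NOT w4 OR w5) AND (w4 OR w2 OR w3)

UNSATISFIABLE

Suppose w1 = true.
Suppose w2 = true.
Suppose w4 = true.
Suppose w3 = false.
Unit clause (w5) forces w5 = true.
Unit clause (w0) forces w0 = true.
But (NOT w0) is also a unit clause — contradiction.
Undo w3 and try w3 = true.
Unit clause (NOT w5) forces w5 = false.
But (w5) is also a unit clause — contradiction.
Neither w3 = true nor w3 = false works.
Undo w4 and try w4 = false.
Unit clause (NOT w0) forces w0 = false.
Unit clause (NOT w5) forces w5 = false.
But (w5) is also a unit clause — contradiction.
Neither w4 = true nor w4 = false works.
Undo w2 and try w2 = false.
Unit clause (w5) forces w5 = true.
Unit clause (w4) forces w4 = true.
Unit clause (NOT w3) forces w3 = false.
Unit clause (w0) forces w0 = true.
But (NOT w0) is also a unit clause — contradiction.
Neither w2 = true nor w2 = false works.
Undo w1 and try w1 = false.
Suppose w3 = false.
Suppose w5 = false.
Unit clause (w2) forces w2 = true.
Unit clause (NOT w4) forces w4 = false.
Unit clause (NOT w0) forces w0 = false.
But (w0) is also a unit clause — contradiction.
Undo w5 and try w5 = true.
Unit clause (w0) forces w0 = true.
Unit clause (NOT w4) forces w4 = false.
But (w4) is also a unit clause — contradiction.
Neither w5 = true nor w5 = false works.
Undo w3 and try w3 = true.
Unit clause (NOT w2) forces w2 = false.
Unit clause (w5) forces w5 = true.
Unit clause (NOT w0) forces w0 = false.
But (w0) is also a unit clause — contradiction.
Neither w3 = true nor w3 = false works.
Neither w1 = true nor w1 = false works.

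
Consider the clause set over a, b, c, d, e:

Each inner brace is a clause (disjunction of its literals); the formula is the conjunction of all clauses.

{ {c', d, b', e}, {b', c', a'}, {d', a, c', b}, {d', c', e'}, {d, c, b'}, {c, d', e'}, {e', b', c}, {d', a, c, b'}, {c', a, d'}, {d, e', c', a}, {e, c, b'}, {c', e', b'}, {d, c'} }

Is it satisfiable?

Suppose d = 0.
The clause (c') is unit, so c = 0.
The clause (b') is unit, so b = 0.
All clauses hold; a, e can take either value.
A satisfying assignment: a=0,  b=0,  c=0,  d=0,  e=1.

Satisfiable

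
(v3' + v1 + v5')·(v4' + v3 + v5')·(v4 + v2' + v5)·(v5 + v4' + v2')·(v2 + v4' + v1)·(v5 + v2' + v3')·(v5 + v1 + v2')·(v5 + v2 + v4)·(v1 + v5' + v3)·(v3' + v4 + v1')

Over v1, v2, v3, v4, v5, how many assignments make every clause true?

There are 2^5 = 32 truth assignments over (v1, v2, v3, v4, v5).
Split on v2. With v2 = 1, the clauses containing v2 are satisfied and v2' drops from the rest; 2 of the 2^4 = 16 assignments to the other variables satisfy what remains.
With v2 = 0, by the same count on the reduced clause set, 4 assignments work.
Total: 2 + 4 = 6.

6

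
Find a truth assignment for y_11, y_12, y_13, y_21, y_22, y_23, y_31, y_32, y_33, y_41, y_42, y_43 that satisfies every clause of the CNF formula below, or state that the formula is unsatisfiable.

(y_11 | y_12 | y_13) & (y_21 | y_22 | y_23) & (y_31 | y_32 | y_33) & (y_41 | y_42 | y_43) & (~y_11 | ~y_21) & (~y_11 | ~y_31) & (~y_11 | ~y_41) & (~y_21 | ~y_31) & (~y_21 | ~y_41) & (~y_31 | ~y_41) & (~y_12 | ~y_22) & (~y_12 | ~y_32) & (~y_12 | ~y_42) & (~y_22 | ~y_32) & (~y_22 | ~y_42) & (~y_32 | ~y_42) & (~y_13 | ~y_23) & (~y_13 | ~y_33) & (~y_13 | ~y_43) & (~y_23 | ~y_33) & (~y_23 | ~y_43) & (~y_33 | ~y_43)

Suppose y_11 = 0.
Suppose y_12 = 1.
The clause (~y_22) is unit, so y_22 = 0.
The clause (~y_32) is unit, so y_32 = 0.
The clause (~y_42) is unit, so y_42 = 0.
Suppose y_21 = 1.
The clause (~y_31) is unit, so y_31 = 0.
The clause (y_33) is unit, so y_33 = 1.
The clause (~y_41) is unit, so y_41 = 0.
The clause (y_43) is unit, so y_43 = 1.
That conflicts with the unit clause (~y_43).
So y_21 must be the other value — set y_21 = 0.
The clause (y_23) is unit, so y_23 = 1.
The clause (~y_13) is unit, so y_13 = 0.
The clause (~y_33) is unit, so y_33 = 0.
The clause (y_31) is unit, so y_31 = 1.
The clause (~y_41) is unit, so y_41 = 0.
The clause (y_43) is unit, so y_43 = 1.
That conflicts with the unit clause (~y_43).
Either choice for y_21 ends in contradiction.
So y_12 must be the other value — set y_12 = 0.
The clause (y_13) is unit, so y_13 = 1.
The clause (~y_23) is unit, so y_23 = 0.
The clause (~y_33) is unit, so y_33 = 0.
The clause (~y_43) is unit, so y_43 = 0.
Suppose y_21 = 1.
The clause (~y_31) is unit, so y_31 = 0.
The clause (y_32) is unit, so y_32 = 1.
The clause (~y_41) is unit, so y_41 = 0.
The clause (y_42) is unit, so y_42 = 1.
That conflicts with the unit clause (~y_42).
So y_21 must be the other value — set y_21 = 0.
The clause (y_22) is unit, so y_22 = 1.
The clause (~y_32) is unit, so y_32 = 0.
The clause (y_31) is unit, so y_31 = 1.
The clause (~y_41) is unit, so y_41 = 0.
The clause (y_42) is unit, so y_42 = 1.
That conflicts with the unit clause (~y_42).
Either choice for y_21 ends in contradiction.
Either choice for y_12 ends in contradiction.
So y_11 must be the other value — set y_11 = 1.
The clause (~y_21) is unit, so y_21 = 0.
The clause (~y_31) is unit, so y_31 = 0.
The clause (~y_41) is unit, so y_41 = 0.
Suppose y_22 = 1.
The clause (~y_12) is unit, so y_12 = 0.
The clause (~y_32) is unit, so y_32 = 0.
The clause (y_33) is unit, so y_33 = 1.
The clause (~y_42) is unit, so y_42 = 0.
The clause (y_43) is unit, so y_43 = 1.
That conflicts with the unit clause (~y_43).
So y_22 must be the other value — set y_22 = 0.
The clause (y_23) is unit, so y_23 = 1.
The clause (~y_13) is unit, so y_13 = 0.
The clause (~y_33) is unit, so y_33 = 0.
The clause (y_32) is unit, so y_32 = 1.
The clause (~y_12) is unit, so y_12 = 0.
The clause (~y_42) is unit, so y_42 = 0.
The clause (y_43) is unit, so y_43 = 1.
That conflicts with the unit clause (~y_43).
Either choice for y_22 ends in contradiction.
Either choice for y_11 ends in contradiction.

UNSATISFIABLE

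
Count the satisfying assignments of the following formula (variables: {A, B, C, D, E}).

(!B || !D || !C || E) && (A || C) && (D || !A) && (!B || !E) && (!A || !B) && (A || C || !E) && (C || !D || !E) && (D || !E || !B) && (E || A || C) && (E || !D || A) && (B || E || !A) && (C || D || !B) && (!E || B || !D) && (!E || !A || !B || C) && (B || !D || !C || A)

There are 2^5 = 32 truth assignments over (A, B, C, D, E).
Split on C. With C = true, the clauses containing C are satisfied and !C drops from the rest; 3 of the 2^4 = 16 assignments to the other variables satisfy what remains.
With C = false, by the same count on the reduced clause set, 0 assignments work.
(One model: A=F, B=F, C=T, D=F, E=F.)
Total: 3 + 0 = 3.

3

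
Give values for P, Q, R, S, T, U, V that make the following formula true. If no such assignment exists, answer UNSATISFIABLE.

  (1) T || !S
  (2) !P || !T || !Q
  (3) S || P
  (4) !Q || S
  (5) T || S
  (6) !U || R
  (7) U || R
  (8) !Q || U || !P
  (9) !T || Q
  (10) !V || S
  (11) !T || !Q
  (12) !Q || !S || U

UNSATISFIABLE

Suppose T = true.
Unit clause (Q) forces Q = true.
Now (!Q) is unsatisfied and unit — conflict.
Undo T and try T = false.
Unit clause (!S) forces S = false.
Now (S) is unsatisfied and unit — conflict.
Both values of T lead to a conflict.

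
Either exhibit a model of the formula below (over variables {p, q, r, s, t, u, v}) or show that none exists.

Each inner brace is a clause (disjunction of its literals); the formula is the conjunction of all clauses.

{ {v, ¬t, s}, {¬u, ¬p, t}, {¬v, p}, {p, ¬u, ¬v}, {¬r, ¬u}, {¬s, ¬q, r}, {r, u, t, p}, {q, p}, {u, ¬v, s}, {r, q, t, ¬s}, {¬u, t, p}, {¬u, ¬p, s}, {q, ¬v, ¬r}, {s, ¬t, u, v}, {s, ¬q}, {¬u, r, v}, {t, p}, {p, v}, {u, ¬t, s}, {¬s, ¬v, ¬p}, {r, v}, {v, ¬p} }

Branch on v: set v = False.
Unit clause (p) forces p = True.
But (¬p) is also a unit clause — contradiction.
Undo v and try v = True.
Unit clause (p) forces p = True.
Unit clause (¬s) forces s = False.
Unit clause (u) forces u = True.
But (¬u) is also a unit clause — contradiction.
Neither v = True nor v = False works.

UNSATISFIABLE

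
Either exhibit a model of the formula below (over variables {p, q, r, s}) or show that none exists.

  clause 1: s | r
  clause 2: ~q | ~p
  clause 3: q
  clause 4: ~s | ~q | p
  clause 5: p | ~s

p=0, q=1, r=1, s=0

The clause (q) is unit, so q = 1.
The clause (~p) is unit, so p = 0.
The clause (~s) is unit, so s = 0.
The clause (r) is unit, so r = 1.
This assignment satisfies each clause.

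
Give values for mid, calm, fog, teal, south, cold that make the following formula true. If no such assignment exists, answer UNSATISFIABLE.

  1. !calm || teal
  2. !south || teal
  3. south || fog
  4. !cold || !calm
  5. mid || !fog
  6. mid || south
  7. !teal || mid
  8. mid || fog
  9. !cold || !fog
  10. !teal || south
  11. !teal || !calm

Try calm = false.
Try south = true.
Unit clause (teal) forces teal = true.
Unit clause (mid) forces mid = true.
Try cold = false.
All clauses hold; fog can take either value.

mid=true; calm=false; fog=false; teal=true; south=true; cold=false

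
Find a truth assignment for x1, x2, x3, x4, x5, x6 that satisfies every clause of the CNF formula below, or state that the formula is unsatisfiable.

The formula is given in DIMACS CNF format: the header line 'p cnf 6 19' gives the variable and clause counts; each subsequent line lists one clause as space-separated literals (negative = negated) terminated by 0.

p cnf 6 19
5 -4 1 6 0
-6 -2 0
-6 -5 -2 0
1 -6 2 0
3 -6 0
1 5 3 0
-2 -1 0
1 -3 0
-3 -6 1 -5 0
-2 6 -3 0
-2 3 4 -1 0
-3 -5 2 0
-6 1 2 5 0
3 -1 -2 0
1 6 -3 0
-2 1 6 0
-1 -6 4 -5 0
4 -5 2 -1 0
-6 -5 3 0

Case x6 = True:
Unit clause (¬x2) forces x2 = False.
Unit clause (x1) forces x1 = True.
Unit clause (x3) forces x3 = True.
Unit clause (¬x5) forces x5 = False.
No clause remains; x4 is free.

x1 ↦ True, x2 ↦ False, x3 ↦ True, x4 ↦ False, x5 ↦ False, x6 ↦ True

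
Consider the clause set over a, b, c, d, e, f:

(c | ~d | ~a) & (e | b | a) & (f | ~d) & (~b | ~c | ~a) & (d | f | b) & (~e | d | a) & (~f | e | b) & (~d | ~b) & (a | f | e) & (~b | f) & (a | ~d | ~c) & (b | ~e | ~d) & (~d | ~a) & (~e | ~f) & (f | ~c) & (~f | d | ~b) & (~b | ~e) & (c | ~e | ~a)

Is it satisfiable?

Unsatisfiable

Try f = 1.
From the singleton clause (~e), e = 0.
From the singleton clause (b), b = 1.
From the singleton clause (~d), d = 0.
But (d) is also a unit clause — contradiction.
Undo f and try f = 0.
From the singleton clause (~d), d = 0.
From the singleton clause (b), b = 1.
But (~b) is also a unit clause — contradiction.
Either choice for f ends in contradiction.
No assignment satisfies every clause.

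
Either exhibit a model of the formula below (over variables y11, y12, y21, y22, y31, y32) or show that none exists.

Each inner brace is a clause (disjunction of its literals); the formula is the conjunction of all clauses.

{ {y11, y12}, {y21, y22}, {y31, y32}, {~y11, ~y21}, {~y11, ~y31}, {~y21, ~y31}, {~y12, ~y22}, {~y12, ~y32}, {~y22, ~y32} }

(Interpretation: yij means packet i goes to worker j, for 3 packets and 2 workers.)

UNSATISFIABLE

Case y11 = 1:
The clause (~y21) is unit, so y21 = 0.
The clause (y22) is unit, so y22 = 1.
The clause (~y31) is unit, so y31 = 0.
The clause (y32) is unit, so y32 = 1.
Now (~y32) is unsatisfied and unit — conflict.
Undo y11 and try y11 = 0.
The clause (y12) is unit, so y12 = 1.
The clause (~y22) is unit, so y22 = 0.
The clause (y21) is unit, so y21 = 1.
The clause (~y31) is unit, so y31 = 0.
The clause (y32) is unit, so y32 = 1.
Now (~y32) is unsatisfied and unit — conflict.
Both values of y11 lead to a conflict.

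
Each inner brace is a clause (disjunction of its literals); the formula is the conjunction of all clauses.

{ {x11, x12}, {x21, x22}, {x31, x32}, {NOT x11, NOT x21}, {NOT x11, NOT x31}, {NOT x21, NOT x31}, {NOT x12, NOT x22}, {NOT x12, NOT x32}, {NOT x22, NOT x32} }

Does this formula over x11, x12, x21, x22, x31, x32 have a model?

No

Case x11 = true:
The clause (NOT x21) is unit, so x21 = false.
The clause (x22) is unit, so x22 = true.
The clause (NOT x31) is unit, so x31 = false.
The clause (x32) is unit, so x32 = true.
But (NOT x32) is also a unit clause — contradiction.
Undo x11 and try x11 = false.
The clause (x12) is unit, so x12 = true.
The clause (NOT x22) is unit, so x22 = false.
The clause (x21) is unit, so x21 = true.
The clause (NOT x31) is unit, so x31 = false.
The clause (x32) is unit, so x32 = true.
But (NOT x32) is also a unit clause — contradiction.
Either choice for x11 ends in contradiction.
No assignment satisfies every clause.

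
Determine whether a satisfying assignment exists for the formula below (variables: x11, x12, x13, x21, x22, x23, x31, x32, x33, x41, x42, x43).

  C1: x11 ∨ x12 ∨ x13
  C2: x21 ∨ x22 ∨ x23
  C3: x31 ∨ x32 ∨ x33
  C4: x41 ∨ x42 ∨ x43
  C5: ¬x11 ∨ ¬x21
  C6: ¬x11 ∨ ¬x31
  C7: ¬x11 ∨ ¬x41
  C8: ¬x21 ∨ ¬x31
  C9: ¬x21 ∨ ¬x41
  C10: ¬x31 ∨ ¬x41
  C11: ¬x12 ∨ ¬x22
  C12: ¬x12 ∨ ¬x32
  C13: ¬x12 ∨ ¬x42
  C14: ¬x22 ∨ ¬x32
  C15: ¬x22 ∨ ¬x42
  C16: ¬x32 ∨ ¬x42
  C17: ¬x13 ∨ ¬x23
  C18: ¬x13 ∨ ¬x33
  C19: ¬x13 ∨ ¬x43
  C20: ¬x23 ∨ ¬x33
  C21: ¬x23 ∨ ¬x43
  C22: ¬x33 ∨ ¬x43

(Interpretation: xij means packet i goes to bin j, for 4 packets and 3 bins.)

Suppose x11 = False.
Suppose x12 = True.
Unit clause (¬x22) forces x22 = False.
Unit clause (¬x32) forces x32 = False.
Unit clause (¬x42) forces x42 = False.
Suppose x21 = True.
Unit clause (¬x31) forces x31 = False.
Unit clause (x33) forces x33 = True.
Unit clause (¬x41) forces x41 = False.
Unit clause (x43) forces x43 = True.
But (¬x43) is also a unit clause — contradiction.
Backtrack on x21: now try x21 = False.
Unit clause (x23) forces x23 = True.
Unit clause (¬x13) forces x13 = False.
Unit clause (¬x33) forces x33 = False.
Unit clause (x31) forces x31 = True.
Unit clause (¬x41) forces x41 = False.
Unit clause (x43) forces x43 = True.
But (¬x43) is also a unit clause — contradiction.
Both values of x21 lead to a conflict.
Backtrack on x12: now try x12 = False.
Unit clause (x13) forces x13 = True.
Unit clause (¬x23) forces x23 = False.
Unit clause (¬x33) forces x33 = False.
Unit clause (¬x43) forces x43 = False.
Suppose x21 = True.
Unit clause (¬x31) forces x31 = False.
Unit clause (x32) forces x32 = True.
Unit clause (¬x41) forces x41 = False.
Unit clause (x42) forces x42 = True.
But (¬x42) is also a unit clause — contradiction.
Backtrack on x21: now try x21 = False.
Unit clause (x22) forces x22 = True.
Unit clause (¬x32) forces x32 = False.
Unit clause (x31) forces x31 = True.
Unit clause (¬x41) forces x41 = False.
Unit clause (x42) forces x42 = True.
But (¬x42) is also a unit clause — contradiction.
Both values of x21 lead to a conflict.
Both values of x12 lead to a conflict.
Backtrack on x11: now try x11 = True.
Unit clause (¬x21) forces x21 = False.
Unit clause (¬x31) forces x31 = False.
Unit clause (¬x41) forces x41 = False.
Suppose x22 = True.
Unit clause (¬x12) forces x12 = False.
Unit clause (¬x32) forces x32 = False.
Unit clause (x33) forces x33 = True.
Unit clause (¬x42) forces x42 = False.
Unit clause (x43) forces x43 = True.
But (¬x43) is also a unit clause — contradiction.
Backtrack on x22: now try x22 = False.
Unit clause (x23) forces x23 = True.
Unit clause (¬x13) forces x13 = False.
Unit clause (¬x33) forces x33 = False.
Unit clause (x32) forces x32 = True.
Unit clause (¬x12) forces x12 = False.
Unit clause (¬x42) forces x42 = False.
Unit clause (x43) forces x43 = True.
But (¬x43) is also a unit clause — contradiction.
Both values of x22 lead to a conflict.
Both values of x11 lead to a conflict.
No assignment satisfies every clause.

Unsatisfiable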